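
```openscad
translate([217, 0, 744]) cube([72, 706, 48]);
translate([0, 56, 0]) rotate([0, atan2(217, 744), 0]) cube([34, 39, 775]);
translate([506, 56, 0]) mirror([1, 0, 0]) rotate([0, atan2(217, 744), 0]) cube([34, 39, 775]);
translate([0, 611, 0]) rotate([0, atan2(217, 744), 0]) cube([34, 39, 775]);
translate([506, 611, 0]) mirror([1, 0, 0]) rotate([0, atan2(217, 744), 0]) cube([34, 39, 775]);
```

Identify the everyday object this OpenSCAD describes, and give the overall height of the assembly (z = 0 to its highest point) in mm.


A sawhorse. The overall height is 792 mm.

A beam across two mirrored pairs of raked legs — a sawhorse. The beam's underside is at z = 744 (matching the legs' vertical rise in atan2(217, 744)) and the beam is 48 mm tall, so its top is at 744 + 48 = 792 mm. The raked legs top out at the beam's underside, so that is the highest point.


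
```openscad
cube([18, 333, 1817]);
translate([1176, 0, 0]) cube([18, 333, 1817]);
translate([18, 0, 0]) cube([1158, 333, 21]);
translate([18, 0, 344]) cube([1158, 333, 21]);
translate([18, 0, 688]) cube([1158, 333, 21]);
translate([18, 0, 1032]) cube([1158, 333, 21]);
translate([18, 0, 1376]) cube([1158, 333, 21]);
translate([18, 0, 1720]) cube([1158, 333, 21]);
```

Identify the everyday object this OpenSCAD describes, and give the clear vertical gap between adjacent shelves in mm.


A bookshelf. The clear shelf gap is 323 mm.

Two tall side panels with 6 horizontal boards between them — a bookshelf. The first two shelf undersides are at z = 0 and z = 344; with shelf thickness 21, the clear gap is 344 − 0 − 21 = 323 mm.


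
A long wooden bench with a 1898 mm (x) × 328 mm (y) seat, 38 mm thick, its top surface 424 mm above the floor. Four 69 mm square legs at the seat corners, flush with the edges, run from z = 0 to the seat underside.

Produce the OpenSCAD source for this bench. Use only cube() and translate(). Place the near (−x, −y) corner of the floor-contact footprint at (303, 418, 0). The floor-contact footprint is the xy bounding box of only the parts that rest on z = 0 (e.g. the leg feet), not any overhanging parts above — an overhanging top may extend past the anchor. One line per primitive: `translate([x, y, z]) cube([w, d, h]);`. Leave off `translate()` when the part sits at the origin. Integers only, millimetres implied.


translate([303, 418, 386]) cube([1898, 328, 38]);
translate([303, 418, 0]) cube([69, 69, 386]);
translate([303, 677, 0]) cube([69, 69, 386]);
translate([2132, 418, 0]) cube([69, 69, 386]);
translate([2132, 677, 0]) cube([69, 69, 386]);


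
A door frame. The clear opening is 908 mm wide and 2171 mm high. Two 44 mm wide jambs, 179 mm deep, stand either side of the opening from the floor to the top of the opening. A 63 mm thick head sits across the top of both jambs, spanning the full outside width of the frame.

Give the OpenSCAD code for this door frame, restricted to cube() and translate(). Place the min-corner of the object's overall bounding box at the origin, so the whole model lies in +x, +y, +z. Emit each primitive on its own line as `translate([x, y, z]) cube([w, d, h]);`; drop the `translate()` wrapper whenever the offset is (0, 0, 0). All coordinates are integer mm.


cube([44, 179, 2171]);
translate([952, 0, 0]) cube([44, 179, 2171]);
translate([0, 0, 2171]) cube([996, 179, 63]);


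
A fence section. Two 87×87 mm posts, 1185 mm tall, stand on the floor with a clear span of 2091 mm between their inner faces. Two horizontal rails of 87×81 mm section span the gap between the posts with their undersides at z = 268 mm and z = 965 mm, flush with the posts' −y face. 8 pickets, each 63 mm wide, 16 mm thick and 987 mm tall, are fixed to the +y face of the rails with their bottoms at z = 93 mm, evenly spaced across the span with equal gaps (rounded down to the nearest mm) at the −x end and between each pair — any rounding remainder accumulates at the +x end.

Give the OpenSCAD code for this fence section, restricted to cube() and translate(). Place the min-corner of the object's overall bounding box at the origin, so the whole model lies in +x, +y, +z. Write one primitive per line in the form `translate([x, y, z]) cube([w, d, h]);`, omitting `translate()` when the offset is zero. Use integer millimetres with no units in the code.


cube([87, 87, 1185]);
translate([2178, 0, 0]) cube([87, 87, 1185]);
translate([87, 0, 268]) cube([2091, 87, 81]);
translate([87, 0, 965]) cube([2091, 87, 81]);
translate([263, 87, 93]) cube([63, 16, 987]);
translate([502, 87, 93]) cube([63, 16, 987]);
translate([741, 87, 93]) cube([63, 16, 987]);
translate([980, 87, 93]) cube([63, 16, 987]);
translate([1219, 87, 93]) cube([63, 16, 987]);
translate([1458, 87, 93]) cube([63, 16, 987]);
translate([1697, 87, 93]) cube([63, 16, 987]);
translate([1936, 87, 93]) cube([63, 16, 987]);


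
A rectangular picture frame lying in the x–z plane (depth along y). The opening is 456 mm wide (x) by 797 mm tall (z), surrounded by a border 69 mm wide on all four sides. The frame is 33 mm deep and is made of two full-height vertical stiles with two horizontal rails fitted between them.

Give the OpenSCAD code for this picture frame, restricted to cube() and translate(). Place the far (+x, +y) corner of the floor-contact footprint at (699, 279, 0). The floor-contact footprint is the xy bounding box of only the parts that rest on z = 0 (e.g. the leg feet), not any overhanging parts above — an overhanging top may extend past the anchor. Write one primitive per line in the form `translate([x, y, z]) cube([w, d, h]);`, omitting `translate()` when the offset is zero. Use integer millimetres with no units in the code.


translate([105, 246, 0]) cube([69, 33, 935]);
translate([630, 246, 0]) cube([69, 33, 935]);
translate([174, 246, 0]) cube([456, 33, 69]);
translate([174, 246, 866]) cube([456, 33, 69]);


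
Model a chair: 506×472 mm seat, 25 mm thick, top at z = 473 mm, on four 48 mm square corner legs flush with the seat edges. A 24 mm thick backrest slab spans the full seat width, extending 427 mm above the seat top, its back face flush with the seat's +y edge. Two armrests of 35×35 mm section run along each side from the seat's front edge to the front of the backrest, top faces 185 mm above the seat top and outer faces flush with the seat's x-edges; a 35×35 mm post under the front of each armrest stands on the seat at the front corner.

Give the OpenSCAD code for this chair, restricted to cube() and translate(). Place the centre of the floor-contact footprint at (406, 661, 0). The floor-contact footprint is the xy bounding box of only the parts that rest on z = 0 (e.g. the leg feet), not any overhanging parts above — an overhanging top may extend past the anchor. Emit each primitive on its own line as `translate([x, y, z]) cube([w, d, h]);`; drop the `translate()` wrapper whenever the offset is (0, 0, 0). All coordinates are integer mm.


// leg_h = 473 - 25 = 448
// arm post h = 185 - 35 = 150
translate([153, 425, 448]) cube([506, 472, 25]);
translate([153, 425, 0]) cube([48, 48, 448]);
translate([611, 425, 0]) cube([48, 48, 448]);
translate([153, 849, 0]) cube([48, 48, 448]);
translate([611, 849, 0]) cube([48, 48, 448]);
translate([153, 873, 473]) cube([506, 24, 427]);
translate([153, 425, 623]) cube([35, 448, 35]);
translate([624, 425, 623]) cube([35, 448, 35]);
translate([153, 425, 473]) cube([35, 35, 150]);
translate([624, 425, 473]) cube([35, 35, 150]);


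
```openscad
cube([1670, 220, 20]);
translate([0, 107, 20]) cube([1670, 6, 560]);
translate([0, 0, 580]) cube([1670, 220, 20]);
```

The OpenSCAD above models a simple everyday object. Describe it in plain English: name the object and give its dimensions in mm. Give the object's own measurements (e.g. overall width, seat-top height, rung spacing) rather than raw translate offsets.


An I-beam lying along x, 1670 mm long. Overall section height 600 mm. Two flanges 220 mm wide (y) and 20 mm thick, one on the floor and one at the top; a web 6 mm thick runs between them, centred on the flange width.


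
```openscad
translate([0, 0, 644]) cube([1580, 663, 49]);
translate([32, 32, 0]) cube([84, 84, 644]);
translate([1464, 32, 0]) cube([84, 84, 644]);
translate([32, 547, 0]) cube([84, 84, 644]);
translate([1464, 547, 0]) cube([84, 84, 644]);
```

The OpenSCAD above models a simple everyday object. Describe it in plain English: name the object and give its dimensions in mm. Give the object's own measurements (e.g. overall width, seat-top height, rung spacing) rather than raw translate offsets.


A rectangular dining table. The top is 1580×663×49 mm with its upper surface at z = 693 mm. It stands on four 84×84 mm square legs, each inset 32 mm from the nearest pair of top edges, running from the floor to the underside of the top.


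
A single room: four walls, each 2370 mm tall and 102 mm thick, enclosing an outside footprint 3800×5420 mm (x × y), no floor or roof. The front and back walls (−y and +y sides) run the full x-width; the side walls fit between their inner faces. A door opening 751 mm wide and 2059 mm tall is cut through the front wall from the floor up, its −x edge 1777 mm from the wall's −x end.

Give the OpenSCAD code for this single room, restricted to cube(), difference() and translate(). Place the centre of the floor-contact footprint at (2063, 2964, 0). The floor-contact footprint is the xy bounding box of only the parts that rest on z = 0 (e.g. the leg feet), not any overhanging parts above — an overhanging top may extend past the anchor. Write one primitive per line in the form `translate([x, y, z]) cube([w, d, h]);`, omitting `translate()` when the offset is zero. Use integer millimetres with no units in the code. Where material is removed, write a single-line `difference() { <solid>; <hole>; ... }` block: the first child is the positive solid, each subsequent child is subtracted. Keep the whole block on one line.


difference() { translate([163, 254, 0]) cube([3800, 102, 2370]); translate([1940, 254, 0]) cube([751, 102, 2059]); }
translate([163, 5572, 0]) cube([3800, 102, 2370]);
translate([163, 356, 0]) cube([102, 5216, 2370]);
translate([3861, 356, 0]) cube([102, 5216, 2370]);


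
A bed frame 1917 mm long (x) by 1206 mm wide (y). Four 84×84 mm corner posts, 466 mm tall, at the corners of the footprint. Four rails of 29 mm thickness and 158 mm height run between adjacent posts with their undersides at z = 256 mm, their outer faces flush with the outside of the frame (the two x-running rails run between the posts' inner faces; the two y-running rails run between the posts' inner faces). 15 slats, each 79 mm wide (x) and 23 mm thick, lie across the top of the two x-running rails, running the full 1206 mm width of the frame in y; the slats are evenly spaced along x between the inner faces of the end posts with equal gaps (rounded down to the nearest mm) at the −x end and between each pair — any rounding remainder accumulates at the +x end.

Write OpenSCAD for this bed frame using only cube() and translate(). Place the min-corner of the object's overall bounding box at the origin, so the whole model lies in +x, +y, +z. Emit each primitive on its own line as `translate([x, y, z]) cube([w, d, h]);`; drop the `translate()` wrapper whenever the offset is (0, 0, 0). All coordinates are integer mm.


cube([84, 84, 466]);
translate([0, 1122, 0]) cube([84, 84, 466]);
translate([1833, 0, 0]) cube([84, 84, 466]);
translate([1833, 1122, 0]) cube([84, 84, 466]);
translate([84, 0, 256]) cube([1749, 29, 158]);
translate([84, 1177, 256]) cube([1749, 29, 158]);
translate([0, 84, 256]) cube([29, 1038, 158]);
translate([1888, 84, 256]) cube([29, 1038, 158]);
translate([119, 0, 414]) cube([79, 1206, 23]);
translate([233, 0, 414]) cube([79, 1206, 23]);
translate([347, 0, 414]) cube([79, 1206, 23]);
translate([461, 0, 414]) cube([79, 1206, 23]);
translate([575, 0, 414]) cube([79, 1206, 23]);
translate([689, 0, 414]) cube([79, 1206, 23]);
translate([803, 0, 414]) cube([79, 1206, 23]);
translate([917, 0, 414]) cube([79, 1206, 23]);
translate([1031, 0, 414]) cube([79, 1206, 23]);
translate([1145, 0, 414]) cube([79, 1206, 23]);
translate([1259, 0, 414]) cube([79, 1206, 23]);
translate([1373, 0, 414]) cube([79, 1206, 23]);
translate([1487, 0, 414]) cube([79, 1206, 23]);
translate([1601, 0, 414]) cube([79, 1206, 23]);
translate([1715, 0, 414]) cube([79, 1206, 23]);


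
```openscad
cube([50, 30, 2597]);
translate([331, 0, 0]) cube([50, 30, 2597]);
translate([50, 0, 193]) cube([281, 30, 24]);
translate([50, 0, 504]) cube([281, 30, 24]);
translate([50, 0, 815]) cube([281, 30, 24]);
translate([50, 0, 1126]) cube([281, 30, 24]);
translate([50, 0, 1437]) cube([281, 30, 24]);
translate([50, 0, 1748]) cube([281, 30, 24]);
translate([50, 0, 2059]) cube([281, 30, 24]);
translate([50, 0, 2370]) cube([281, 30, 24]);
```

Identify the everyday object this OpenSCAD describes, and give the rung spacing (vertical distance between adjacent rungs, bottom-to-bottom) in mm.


A ladder. The rung spacing is 311 mm.

Two tall 50×30 posts with 8 short bars between them — a ladder. Adjacent rungs sit at z = 193 and z = 504, so the spacing is 504 − 193 = 311 mm.


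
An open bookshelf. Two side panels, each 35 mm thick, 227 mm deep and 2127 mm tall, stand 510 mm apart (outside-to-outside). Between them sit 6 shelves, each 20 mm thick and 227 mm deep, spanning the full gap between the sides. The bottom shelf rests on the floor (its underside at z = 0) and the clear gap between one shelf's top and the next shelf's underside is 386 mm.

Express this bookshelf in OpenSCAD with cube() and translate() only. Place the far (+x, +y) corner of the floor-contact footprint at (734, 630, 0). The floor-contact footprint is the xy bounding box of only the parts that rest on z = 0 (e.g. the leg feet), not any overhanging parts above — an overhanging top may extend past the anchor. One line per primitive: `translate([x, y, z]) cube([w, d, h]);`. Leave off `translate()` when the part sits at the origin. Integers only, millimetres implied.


translate([224, 403, 0]) cube([35, 227, 2127]);
translate([699, 403, 0]) cube([35, 227, 2127]);
translate([259, 403, 0]) cube([440, 227, 20]);
translate([259, 403, 406]) cube([440, 227, 20]);
translate([259, 403, 812]) cube([440, 227, 20]);
translate([259, 403, 1218]) cube([440, 227, 20]);
translate([259, 403, 1624]) cube([440, 227, 20]);
translate([259, 403, 2030]) cube([440, 227, 20]);


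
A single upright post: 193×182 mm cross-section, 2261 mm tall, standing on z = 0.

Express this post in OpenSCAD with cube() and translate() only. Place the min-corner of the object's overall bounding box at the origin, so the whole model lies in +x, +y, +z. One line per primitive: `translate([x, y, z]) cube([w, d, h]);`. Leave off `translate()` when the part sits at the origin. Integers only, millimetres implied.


cube([193, 182, 2261]);


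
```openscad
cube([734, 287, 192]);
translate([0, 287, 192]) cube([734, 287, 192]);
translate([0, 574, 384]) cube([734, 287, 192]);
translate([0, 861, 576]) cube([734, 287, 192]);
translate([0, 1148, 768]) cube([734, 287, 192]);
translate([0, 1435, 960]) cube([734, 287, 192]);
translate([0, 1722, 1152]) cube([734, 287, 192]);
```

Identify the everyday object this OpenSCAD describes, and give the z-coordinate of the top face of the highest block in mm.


A staircase. The total rise is 1344 mm.

7 identical blocks, each offset up and back from the previous — a staircase. Each step is 192 mm tall and there are 7 of them, so the total rise is 7 × 192 = 1344 mm.


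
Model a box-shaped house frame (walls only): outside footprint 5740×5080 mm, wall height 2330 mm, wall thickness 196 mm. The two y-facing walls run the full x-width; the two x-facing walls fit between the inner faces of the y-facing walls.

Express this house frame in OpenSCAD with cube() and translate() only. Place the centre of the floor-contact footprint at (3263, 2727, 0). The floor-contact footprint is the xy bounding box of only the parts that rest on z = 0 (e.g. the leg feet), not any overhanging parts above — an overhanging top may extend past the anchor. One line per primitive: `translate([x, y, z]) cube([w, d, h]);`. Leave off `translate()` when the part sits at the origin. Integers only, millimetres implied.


translate([393, 187, 0]) cube([5740, 196, 2330]);
translate([393, 5071, 0]) cube([5740, 196, 2330]);
translate([393, 383, 0]) cube([196, 4688, 2330]);
translate([5937, 383, 0]) cube([196, 4688, 2330]);


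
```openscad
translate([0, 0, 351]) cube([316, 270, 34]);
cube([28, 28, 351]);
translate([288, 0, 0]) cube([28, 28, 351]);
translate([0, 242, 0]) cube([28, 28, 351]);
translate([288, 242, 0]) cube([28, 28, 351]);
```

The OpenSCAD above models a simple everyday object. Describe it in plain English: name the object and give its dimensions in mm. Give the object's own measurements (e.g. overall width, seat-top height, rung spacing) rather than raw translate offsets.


A four-legged stool. The seat is a 316×270×34 mm slab whose top surface is at z = 385 mm; four square legs, each 28×28 mm in cross-section, run from the floor (z = 0) to the underside of the seat, each flush with a corner of the seat.


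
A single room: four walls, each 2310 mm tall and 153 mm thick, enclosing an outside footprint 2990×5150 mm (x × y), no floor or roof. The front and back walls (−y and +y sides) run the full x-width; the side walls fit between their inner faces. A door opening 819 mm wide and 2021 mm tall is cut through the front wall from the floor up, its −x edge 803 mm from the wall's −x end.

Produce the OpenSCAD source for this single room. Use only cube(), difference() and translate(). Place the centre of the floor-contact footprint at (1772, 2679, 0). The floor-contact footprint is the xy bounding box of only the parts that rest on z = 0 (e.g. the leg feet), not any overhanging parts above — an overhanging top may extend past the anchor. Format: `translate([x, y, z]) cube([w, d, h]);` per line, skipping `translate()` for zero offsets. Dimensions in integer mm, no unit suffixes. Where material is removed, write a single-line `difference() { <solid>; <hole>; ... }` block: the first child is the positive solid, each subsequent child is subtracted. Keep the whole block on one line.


difference() { translate([277, 104, 0]) cube([2990, 153, 2310]); translate([1080, 104, 0]) cube([819, 153, 2021]); }
translate([277, 5101, 0]) cube([2990, 153, 2310]);
translate([277, 257, 0]) cube([153, 4844, 2310]);
translate([3114, 257, 0]) cube([153, 4844, 2310]);


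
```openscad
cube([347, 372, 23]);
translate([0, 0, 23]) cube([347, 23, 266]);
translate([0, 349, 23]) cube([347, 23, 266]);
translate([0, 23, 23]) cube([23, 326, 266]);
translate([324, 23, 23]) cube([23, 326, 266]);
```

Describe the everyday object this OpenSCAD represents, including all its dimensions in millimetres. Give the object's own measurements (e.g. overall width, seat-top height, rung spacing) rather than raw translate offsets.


An open-topped rectangular box: outside dimensions 347×372×289 mm, with a uniform wall and base thickness of 23 mm. The base is a full 347×372 slab on the floor; four walls sit on top of the base. The front and back walls (the −y and +y sides) span the full width; the two side walls fit between them.


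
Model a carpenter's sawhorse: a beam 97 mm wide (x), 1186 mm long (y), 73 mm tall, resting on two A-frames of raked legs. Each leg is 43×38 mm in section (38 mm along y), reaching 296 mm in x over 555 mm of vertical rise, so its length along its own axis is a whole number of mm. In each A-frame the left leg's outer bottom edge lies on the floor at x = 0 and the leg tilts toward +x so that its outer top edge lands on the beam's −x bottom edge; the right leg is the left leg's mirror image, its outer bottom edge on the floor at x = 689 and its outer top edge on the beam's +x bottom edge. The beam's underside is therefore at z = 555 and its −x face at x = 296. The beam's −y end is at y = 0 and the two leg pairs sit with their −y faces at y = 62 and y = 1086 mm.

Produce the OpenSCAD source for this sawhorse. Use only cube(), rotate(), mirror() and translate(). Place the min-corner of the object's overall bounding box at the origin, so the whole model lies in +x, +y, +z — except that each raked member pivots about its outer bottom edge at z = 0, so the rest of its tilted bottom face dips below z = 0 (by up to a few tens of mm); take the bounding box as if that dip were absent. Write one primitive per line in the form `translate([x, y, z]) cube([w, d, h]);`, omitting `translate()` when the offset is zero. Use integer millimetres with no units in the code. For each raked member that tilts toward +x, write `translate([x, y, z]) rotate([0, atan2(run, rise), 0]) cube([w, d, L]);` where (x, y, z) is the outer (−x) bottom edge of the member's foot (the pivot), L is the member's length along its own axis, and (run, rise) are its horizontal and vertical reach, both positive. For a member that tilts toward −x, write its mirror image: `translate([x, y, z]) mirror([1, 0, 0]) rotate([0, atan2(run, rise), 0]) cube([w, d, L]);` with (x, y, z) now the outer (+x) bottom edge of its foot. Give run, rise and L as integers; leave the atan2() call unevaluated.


translate([296, 0, 555]) cube([97, 1186, 73]);
translate([0, 62, 0]) rotate([0, atan2(296, 555), 0]) cube([43, 38, 629]);
translate([689, 62, 0]) mirror([1, 0, 0]) rotate([0, atan2(296, 555), 0]) cube([43, 38, 629]);
translate([0, 1086, 0]) rotate([0, atan2(296, 555), 0]) cube([43, 38, 629]);
translate([689, 1086, 0]) mirror([1, 0, 0]) rotate([0, atan2(296, 555), 0]) cube([43, 38, 629]);


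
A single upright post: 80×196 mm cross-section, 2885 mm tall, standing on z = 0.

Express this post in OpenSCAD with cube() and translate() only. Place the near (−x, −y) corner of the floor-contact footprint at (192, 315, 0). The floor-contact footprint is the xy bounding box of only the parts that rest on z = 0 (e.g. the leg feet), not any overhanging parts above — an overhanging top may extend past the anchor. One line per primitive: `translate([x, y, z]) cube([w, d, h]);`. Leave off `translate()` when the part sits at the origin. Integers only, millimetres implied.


translate([192, 315, 0]) cube([80, 196, 2885]);


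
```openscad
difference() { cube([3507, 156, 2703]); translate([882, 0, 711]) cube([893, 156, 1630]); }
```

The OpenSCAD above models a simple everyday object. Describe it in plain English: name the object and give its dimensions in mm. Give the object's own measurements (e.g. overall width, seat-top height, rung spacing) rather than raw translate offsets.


A wall 3507 mm long (x), 156 mm thick (y), 2703 mm tall, with a rectangular window opening cut through it. The opening is 893 mm wide and 1630 mm tall; its sill is at z = 711 mm and its near (−x) edge is 882 mm from the wall's −x end. The opening passes through the full wall thickness.


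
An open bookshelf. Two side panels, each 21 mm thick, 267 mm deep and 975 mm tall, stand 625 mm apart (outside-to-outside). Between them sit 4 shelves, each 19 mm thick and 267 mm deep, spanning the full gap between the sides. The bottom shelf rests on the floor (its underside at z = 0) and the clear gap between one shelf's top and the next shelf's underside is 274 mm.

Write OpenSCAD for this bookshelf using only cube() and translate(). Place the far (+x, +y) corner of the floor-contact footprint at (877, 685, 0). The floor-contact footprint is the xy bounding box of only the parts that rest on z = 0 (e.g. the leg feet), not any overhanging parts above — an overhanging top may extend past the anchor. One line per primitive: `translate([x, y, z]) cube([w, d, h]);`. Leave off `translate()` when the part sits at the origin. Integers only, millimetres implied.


translate([252, 418, 0]) cube([21, 267, 975]);
translate([856, 418, 0]) cube([21, 267, 975]);
translate([273, 418, 0]) cube([583, 267, 19]);
translate([273, 418, 293]) cube([583, 267, 19]);
translate([273, 418, 586]) cube([583, 267, 19]);
translate([273, 418, 879]) cube([583, 267, 19]);


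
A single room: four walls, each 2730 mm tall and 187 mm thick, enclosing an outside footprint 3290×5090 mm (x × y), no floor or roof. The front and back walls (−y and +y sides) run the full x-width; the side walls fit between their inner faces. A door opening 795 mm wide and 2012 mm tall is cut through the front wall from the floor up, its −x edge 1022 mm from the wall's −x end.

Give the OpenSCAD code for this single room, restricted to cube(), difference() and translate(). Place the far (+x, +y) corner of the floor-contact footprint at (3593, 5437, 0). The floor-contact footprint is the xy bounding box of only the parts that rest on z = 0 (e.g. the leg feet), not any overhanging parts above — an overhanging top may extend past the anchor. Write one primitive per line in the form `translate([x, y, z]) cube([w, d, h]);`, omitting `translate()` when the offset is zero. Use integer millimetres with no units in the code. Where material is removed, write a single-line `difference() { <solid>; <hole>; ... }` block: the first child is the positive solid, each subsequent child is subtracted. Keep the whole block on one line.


difference() { translate([303, 347, 0]) cube([3290, 187, 2730]); translate([1325, 347, 0]) cube([795, 187, 2012]); }
translate([303, 5250, 0]) cube([3290, 187, 2730]);
translate([303, 534, 0]) cube([187, 4716, 2730]);
translate([3406, 534, 0]) cube([187, 4716, 2730]);


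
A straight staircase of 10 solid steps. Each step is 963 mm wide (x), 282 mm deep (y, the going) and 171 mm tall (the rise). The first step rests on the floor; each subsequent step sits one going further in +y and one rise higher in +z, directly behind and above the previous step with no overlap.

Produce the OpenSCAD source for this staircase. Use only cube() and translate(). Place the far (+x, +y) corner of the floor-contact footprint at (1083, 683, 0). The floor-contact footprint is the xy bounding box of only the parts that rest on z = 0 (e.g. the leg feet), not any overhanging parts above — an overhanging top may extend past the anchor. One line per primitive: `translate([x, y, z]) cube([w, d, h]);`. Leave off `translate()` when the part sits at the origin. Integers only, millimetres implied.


translate([120, 401, 0]) cube([963, 282, 171]);
translate([120, 683, 171]) cube([963, 282, 171]);
translate([120, 965, 342]) cube([963, 282, 171]);
translate([120, 1247, 513]) cube([963, 282, 171]);
translate([120, 1529, 684]) cube([963, 282, 171]);
translate([120, 1811, 855]) cube([963, 282, 171]);
translate([120, 2093, 1026]) cube([963, 282, 171]);
translate([120, 2375, 1197]) cube([963, 282, 171]);
translate([120, 2657, 1368]) cube([963, 282, 171]);
translate([120, 2939, 1539]) cube([963, 282, 171]);


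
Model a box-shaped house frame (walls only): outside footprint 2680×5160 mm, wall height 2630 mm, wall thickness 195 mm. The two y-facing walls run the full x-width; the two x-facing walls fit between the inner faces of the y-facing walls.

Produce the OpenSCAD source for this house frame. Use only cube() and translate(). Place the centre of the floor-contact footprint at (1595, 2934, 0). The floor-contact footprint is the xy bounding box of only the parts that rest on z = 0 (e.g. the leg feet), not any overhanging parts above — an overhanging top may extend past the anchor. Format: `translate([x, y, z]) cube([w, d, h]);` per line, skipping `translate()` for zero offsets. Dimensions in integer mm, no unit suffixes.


translate([255, 354, 0]) cube([2680, 195, 2630]);
translate([255, 5319, 0]) cube([2680, 195, 2630]);
translate([255, 549, 0]) cube([195, 4770, 2630]);
translate([2740, 549, 0]) cube([195, 4770, 2630]);


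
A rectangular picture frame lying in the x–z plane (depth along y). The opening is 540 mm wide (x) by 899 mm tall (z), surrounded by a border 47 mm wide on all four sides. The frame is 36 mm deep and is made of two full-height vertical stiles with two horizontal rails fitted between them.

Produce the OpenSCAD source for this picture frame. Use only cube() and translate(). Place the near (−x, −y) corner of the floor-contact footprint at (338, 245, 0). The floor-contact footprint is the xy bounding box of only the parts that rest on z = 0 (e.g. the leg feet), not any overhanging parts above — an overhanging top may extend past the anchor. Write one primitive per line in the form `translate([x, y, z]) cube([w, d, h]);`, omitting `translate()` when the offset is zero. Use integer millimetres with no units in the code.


translate([338, 245, 0]) cube([47, 36, 993]);
translate([925, 245, 0]) cube([47, 36, 993]);
translate([385, 245, 0]) cube([540, 36, 47]);
translate([385, 245, 946]) cube([540, 36, 47]);


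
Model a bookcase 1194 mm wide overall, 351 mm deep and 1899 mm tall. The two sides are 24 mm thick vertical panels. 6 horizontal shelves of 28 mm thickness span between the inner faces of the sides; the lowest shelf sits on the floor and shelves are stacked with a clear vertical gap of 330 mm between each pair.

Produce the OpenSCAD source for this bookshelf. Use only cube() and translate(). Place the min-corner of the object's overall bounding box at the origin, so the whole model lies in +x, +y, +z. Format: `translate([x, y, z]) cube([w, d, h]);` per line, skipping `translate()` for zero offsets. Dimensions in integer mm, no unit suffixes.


cube([24, 351, 1899]);
translate([1170, 0, 0]) cube([24, 351, 1899]);
translate([24, 0, 0]) cube([1146, 351, 28]);
translate([24, 0, 358]) cube([1146, 351, 28]);
translate([24, 0, 716]) cube([1146, 351, 28]);
translate([24, 0, 1074]) cube([1146, 351, 28]);
translate([24, 0, 1432]) cube([1146, 351, 28]);
translate([24, 0, 1790]) cube([1146, 351, 28]);


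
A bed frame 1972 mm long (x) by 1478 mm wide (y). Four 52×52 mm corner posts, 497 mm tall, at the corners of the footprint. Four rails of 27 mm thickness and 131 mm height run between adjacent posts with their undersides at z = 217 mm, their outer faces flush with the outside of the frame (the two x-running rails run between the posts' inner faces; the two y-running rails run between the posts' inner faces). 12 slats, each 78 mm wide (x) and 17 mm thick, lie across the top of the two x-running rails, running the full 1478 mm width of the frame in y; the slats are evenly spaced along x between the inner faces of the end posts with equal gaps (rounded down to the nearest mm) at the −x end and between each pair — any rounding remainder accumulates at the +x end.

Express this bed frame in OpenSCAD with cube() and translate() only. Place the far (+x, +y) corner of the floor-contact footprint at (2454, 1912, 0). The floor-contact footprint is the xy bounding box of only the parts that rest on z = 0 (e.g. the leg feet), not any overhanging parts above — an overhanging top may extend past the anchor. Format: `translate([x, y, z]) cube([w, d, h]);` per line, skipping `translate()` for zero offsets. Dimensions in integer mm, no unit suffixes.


translate([482, 434, 0]) cube([52, 52, 497]);
translate([482, 1860, 0]) cube([52, 52, 497]);
translate([2402, 434, 0]) cube([52, 52, 497]);
translate([2402, 1860, 0]) cube([52, 52, 497]);
translate([534, 434, 217]) cube([1868, 27, 131]);
translate([534, 1885, 217]) cube([1868, 27, 131]);
translate([482, 486, 217]) cube([27, 1374, 131]);
translate([2427, 486, 217]) cube([27, 1374, 131]);
translate([605, 434, 348]) cube([78, 1478, 17]);
translate([754, 434, 348]) cube([78, 1478, 17]);
translate([903, 434, 348]) cube([78, 1478, 17]);
translate([1052, 434, 348]) cube([78, 1478, 17]);
translate([1201, 434, 348]) cube([78, 1478, 17]);
translate([1350, 434, 348]) cube([78, 1478, 17]);
translate([1499, 434, 348]) cube([78, 1478, 17]);
translate([1648, 434, 348]) cube([78, 1478, 17]);
translate([1797, 434, 348]) cube([78, 1478, 17]);
translate([1946, 434, 348]) cube([78, 1478, 17]);
translate([2095, 434, 348]) cube([78, 1478, 17]);
translate([2244, 434, 348]) cube([78, 1478, 17]);


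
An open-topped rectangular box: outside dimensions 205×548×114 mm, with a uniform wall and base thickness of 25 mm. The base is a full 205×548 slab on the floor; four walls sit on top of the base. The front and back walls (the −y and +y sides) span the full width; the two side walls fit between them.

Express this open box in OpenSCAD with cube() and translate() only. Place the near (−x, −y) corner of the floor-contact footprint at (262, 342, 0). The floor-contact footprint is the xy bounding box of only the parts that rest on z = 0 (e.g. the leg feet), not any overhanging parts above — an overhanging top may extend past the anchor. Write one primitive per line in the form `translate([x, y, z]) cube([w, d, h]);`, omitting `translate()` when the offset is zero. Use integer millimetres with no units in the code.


translate([262, 342, 0]) cube([205, 548, 25]);
translate([262, 342, 25]) cube([205, 25, 89]);
translate([262, 865, 25]) cube([205, 25, 89]);
translate([262, 367, 25]) cube([25, 498, 89]);
translate([442, 367, 25]) cube([25, 498, 89]);


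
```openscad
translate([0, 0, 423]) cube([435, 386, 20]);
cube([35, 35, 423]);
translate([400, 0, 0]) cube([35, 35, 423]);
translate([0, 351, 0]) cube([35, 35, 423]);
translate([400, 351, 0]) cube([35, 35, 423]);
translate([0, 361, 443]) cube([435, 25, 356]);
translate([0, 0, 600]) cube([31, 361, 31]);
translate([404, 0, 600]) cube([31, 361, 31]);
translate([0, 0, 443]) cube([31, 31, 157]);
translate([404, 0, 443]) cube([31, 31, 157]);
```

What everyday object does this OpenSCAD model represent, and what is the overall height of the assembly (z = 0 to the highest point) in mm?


A chair. The overall height is 799 mm.

A slab on four corner posts with a tall panel at the back — a chair. The seat slab sits at z = 423 with thickness 20, and the 356 mm backrest starts at the seat top, so the overall height is 423 + 20 + 356 = 799 mm.


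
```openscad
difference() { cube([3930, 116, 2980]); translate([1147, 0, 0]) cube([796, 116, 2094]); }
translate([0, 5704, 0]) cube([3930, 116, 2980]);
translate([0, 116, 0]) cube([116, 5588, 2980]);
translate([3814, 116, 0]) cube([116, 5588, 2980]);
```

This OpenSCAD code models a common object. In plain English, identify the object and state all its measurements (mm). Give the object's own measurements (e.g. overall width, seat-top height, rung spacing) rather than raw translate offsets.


A single room: four walls, each 2980 mm tall and 116 mm thick, enclosing an outside footprint 3930×5820 mm (x × y), no floor or roof. The front and back walls (−y and +y sides) run the full x-width; the side walls fit between their inner faces. A door opening 796 mm wide and 2094 mm tall is cut through the front wall from the floor up, its −x edge 1147 mm from the wall's −x end.


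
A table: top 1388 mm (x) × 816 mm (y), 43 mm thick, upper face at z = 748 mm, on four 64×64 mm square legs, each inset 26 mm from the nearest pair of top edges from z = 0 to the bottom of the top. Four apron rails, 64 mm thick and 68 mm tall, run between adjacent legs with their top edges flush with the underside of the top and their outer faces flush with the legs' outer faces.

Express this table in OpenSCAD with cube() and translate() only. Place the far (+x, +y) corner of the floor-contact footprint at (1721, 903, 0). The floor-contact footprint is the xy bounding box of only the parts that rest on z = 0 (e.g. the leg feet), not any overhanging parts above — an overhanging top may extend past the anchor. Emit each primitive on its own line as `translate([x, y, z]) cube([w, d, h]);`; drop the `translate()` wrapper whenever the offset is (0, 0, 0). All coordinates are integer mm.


translate([359, 113, 705]) cube([1388, 816, 43]);
translate([385, 139, 0]) cube([64, 64, 705]);
translate([1657, 139, 0]) cube([64, 64, 705]);
translate([385, 839, 0]) cube([64, 64, 705]);
translate([1657, 839, 0]) cube([64, 64, 705]);
translate([449, 139, 637]) cube([1208, 64, 68]);
translate([449, 839, 637]) cube([1208, 64, 68]);
translate([385, 203, 637]) cube([64, 636, 68]);
translate([1657, 203, 637]) cube([64, 636, 68]);


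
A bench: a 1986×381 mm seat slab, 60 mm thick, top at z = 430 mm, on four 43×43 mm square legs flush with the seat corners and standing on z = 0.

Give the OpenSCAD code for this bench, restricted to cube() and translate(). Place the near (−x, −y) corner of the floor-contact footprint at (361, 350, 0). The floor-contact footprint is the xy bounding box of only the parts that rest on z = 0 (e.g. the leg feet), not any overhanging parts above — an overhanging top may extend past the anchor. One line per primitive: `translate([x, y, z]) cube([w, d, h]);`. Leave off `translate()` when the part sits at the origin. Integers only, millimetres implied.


translate([361, 350, 370]) cube([1986, 381, 60]);
translate([361, 350, 0]) cube([43, 43, 370]);
translate([361, 688, 0]) cube([43, 43, 370]);
translate([2304, 350, 0]) cube([43, 43, 370]);
translate([2304, 688, 0]) cube([43, 43, 370]);


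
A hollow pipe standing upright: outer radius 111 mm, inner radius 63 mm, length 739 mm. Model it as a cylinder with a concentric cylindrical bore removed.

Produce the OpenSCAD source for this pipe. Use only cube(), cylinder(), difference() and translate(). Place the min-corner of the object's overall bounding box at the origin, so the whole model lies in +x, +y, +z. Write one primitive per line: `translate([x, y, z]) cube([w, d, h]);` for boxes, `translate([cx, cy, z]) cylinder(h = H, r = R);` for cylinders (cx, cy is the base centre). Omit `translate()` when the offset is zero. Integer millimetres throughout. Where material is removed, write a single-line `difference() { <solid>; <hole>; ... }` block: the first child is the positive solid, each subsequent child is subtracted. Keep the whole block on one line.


difference() { translate([111, 111, 0]) cylinder(h = 739, r = 111); translate([111, 111, 0]) cylinder(h = 739, r = 63); }


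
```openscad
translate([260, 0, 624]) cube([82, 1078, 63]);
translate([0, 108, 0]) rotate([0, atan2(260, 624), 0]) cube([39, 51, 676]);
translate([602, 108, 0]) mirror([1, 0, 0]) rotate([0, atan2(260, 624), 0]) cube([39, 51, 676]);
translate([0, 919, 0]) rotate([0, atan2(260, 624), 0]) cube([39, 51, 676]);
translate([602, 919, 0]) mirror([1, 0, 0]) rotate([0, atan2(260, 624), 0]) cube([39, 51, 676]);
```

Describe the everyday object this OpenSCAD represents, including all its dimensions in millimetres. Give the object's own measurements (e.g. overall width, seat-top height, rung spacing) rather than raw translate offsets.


A sawhorse. A 82×1078×63 mm beam (x, y, z) sits on two A-frame leg pairs. Each pair is two raked legs of 39×51 mm section (51 mm along y) splaying symmetrically in x. Each leg rises 624 mm vertically over 260 mm of horizontal reach and is 676 mm long along its own axis. Every leg's outer bottom edge rests on the floor and its outer top edge meets a bottom edge of the beam — the left legs (tilting toward +x) meet the beam's −x bottom edge, the right legs (their mirror images, tilting toward −x) meet its +x bottom edge — so the leg tops tuck under the beam, the beam's underside is 624 mm above the floor, and the feet are 602 mm apart outside-to-outside with the beam centred between them. The two leg pairs are set in 108 mm from either end of the beam.


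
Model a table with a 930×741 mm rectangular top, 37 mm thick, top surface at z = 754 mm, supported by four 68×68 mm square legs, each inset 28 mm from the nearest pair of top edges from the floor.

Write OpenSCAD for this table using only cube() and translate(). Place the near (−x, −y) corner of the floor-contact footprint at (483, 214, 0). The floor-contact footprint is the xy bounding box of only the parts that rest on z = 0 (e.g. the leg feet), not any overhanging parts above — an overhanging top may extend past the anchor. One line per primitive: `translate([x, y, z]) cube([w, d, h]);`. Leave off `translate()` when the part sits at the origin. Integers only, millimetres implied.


translate([455, 186, 717]) cube([930, 741, 37]);
translate([483, 214, 0]) cube([68, 68, 717]);
translate([1289, 214, 0]) cube([68, 68, 717]);
translate([483, 831, 0]) cube([68, 68, 717]);
translate([1289, 831, 0]) cube([68, 68, 717]);
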